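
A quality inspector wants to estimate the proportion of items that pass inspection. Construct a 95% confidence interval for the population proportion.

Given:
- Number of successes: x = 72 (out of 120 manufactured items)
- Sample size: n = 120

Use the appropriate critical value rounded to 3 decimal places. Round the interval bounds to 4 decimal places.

Sample proportion: p̂ = 72/120 = 0.600000

Check conditions for normal approximation:
  np̂ = 72 ≥ 10 ✓
  n(1-p̂) = 48 ≥ 10 ✓

The sample is large enough, so use a z-interval (normal approximation) for the proportion.

For 95% confidence, z* = 1.96 (from standard normal table)

Standard error: SE = √(p̂(1-p̂)/n) = √(0.600000×0.400000/120) = 0.04472136

Margin of error: E = z* × SE = 1.96 × 0.04472136 = 0.087654

Z-interval: p̂ ± E = 0.600000 ± 0.087654 = (0.512346, 0.687654)

Rounded to 4 decimal places:

(0.5123, 0.6877)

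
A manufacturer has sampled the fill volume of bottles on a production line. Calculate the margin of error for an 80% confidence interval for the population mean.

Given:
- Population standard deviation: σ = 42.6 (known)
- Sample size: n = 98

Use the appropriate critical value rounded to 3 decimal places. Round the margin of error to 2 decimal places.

The population standard deviation σ is known, so use the z-interval margin of error formula.

For 80% confidence, z* = 1.282 (from standard normal table)

Margin of error formula for z-interval: E = z* × σ/√n

E = 1.282 × 42.6/√98
  = 1.282 × 4.303250
  = 5.5168

Rounded to 2 decimal places:

5.52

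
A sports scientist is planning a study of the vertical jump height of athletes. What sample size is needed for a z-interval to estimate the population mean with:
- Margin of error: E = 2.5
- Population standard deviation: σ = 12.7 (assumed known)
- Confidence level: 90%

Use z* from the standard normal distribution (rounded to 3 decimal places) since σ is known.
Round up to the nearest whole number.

Using z* since population σ is known (z-interval formula).

For 90% confidence, z* = 1.645 (from standard normal table)

Sample size formula for z-interval: n = (z*σ/E)²

n = (1.645 × 12.7 / 2.5)²
  = (8.356600)²
  = 69.8328

Round up to the nearest whole number: n = 70

70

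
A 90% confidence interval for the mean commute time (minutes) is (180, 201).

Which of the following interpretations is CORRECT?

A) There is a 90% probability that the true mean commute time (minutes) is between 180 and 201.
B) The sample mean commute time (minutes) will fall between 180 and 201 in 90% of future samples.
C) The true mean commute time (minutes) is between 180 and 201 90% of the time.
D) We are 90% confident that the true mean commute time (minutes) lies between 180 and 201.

A confidence interval represents our confidence in the procedure, not a probability statement about the parameter.

Key concept: If we repeated this sampling process many times and computed a 90% CI each time, about 90% of those intervals would contain the true population parameter.

For this specific interval (180, 201):
- Midpoint (point estimate): 190.5
- Margin of error: 10.5

The correct interpretation is the one stating confidence that the true parameter lies in the interval — option D.

D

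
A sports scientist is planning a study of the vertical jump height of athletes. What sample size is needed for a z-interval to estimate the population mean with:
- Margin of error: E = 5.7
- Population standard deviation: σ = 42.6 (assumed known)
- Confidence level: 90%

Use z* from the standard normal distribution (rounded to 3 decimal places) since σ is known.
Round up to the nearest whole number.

Using z* since population σ is known (z-interval formula).

For 90% confidence, z* = 1.645 (from standard normal table)

Sample size formula for z-interval: n = (z*σ/E)²

n = (1.645 × 42.6 / 5.7)²
  = (12.294211)²
  = 151.1476

Round up to the nearest whole number: n = 152

152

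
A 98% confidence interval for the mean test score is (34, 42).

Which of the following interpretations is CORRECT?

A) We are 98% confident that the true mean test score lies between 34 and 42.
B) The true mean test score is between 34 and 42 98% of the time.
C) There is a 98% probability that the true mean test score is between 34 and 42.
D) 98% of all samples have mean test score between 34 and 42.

A confidence interval represents our confidence in the procedure, not a probability statement about the parameter.

Key concept: If we repeated this sampling process many times and computed a 98% CI each time, about 98% of those intervals would contain the true population parameter.

For this specific interval (34, 42):
- Midpoint (point estimate): 38
- Margin of error: 4

The correct interpretation is the one stating confidence that the true parameter lies in the interval — option A.

A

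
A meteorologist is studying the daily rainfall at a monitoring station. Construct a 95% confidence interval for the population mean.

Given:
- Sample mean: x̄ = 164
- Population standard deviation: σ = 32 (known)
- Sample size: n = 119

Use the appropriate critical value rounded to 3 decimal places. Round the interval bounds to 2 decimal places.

The population standard deviation σ is known, so use a z-interval (standard normal critical value).

For 95% confidence, z* = 1.96 (from standard normal table)

Standard error: SE = σ/√n = 32/√119 = 2.933435

Margin of error: E = z* × SE = 1.96 × 2.933435 = 5.7495

Z-interval: x̄ ± E = 164 ± 5.7495 = (158.2505, 169.7495)

Rounded to 2 decimal places:

(158.25, 169.75)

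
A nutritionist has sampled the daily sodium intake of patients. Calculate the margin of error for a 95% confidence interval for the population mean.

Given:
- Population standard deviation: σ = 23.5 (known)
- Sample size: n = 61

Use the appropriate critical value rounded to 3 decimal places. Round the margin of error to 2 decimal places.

The population standard deviation σ is known, so use the z-interval margin of error formula.

For 95% confidence, z* = 1.96 (from standard normal table)

Margin of error formula for z-interval: E = z* × σ/√n

E = 1.96 × 23.5/√61
  = 1.96 × 3.008867
  = 5.8974

Rounded to 2 decimal places:

5.90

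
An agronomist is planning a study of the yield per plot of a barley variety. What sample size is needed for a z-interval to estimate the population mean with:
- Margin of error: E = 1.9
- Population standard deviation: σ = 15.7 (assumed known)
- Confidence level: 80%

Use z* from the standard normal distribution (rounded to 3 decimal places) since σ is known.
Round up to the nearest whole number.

Using z* since population σ is known (z-interval formula).

For 80% confidence, z* = 1.282 (from standard normal table)

Sample size formula for z-interval: n = (z*σ/E)²

n = (1.282 × 15.7 / 1.9)²
  = (10.593368)²
  = 112.2195

Round up to the nearest whole number: n = 113

113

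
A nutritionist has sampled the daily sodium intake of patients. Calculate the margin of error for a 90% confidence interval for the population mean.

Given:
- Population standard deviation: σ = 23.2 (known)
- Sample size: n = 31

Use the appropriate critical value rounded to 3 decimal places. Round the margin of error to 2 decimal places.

The population standard deviation σ is known, so use the z-interval margin of error formula.

For 90% confidence, z* = 1.645 (from standard normal table)

Margin of error formula for z-interval: E = z* × σ/√n

E = 1.645 × 23.2/√31
  = 1.645 × 4.166843
  = 6.8545

Rounded to 2 decimal places:

6.85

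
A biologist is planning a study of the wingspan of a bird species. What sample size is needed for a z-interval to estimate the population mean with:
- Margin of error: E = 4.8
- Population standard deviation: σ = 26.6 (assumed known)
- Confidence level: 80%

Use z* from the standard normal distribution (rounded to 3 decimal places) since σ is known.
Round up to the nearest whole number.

Using z* since population σ is known (z-interval formula).

For 80% confidence, z* = 1.282 (from standard normal table)

Sample size formula for z-interval: n = (z*σ/E)²

n = (1.282 × 26.6 / 4.8)²
  = (7.104417)²
  = 50.4727

Round up to the nearest whole number: n = 51

51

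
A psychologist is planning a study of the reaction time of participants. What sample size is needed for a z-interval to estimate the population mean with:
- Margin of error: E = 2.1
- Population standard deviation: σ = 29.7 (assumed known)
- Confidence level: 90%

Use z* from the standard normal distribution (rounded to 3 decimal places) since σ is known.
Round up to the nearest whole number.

Using z* since population σ is known (z-interval formula).

For 90% confidence, z* = 1.645 (from standard normal table)

Sample size formula for z-interval: n = (z*σ/E)²

n = (1.645 × 29.7 / 2.1)²
  = (23.265000)²
  = 541.2602

Round up to the nearest whole number: n = 542

542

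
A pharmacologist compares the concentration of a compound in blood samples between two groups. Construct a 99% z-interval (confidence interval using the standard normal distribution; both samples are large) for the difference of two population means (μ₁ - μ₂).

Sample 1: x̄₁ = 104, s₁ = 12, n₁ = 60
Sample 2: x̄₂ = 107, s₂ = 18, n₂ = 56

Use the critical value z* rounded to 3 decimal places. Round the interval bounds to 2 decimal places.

Both samples are large (n₁ = 60 ≥ 30, n₂ = 56 ≥ 30), so a z-interval for the difference of means applies.

Point estimate: x̄₁ - x̄₂ = 104 - 107 = -3

Standard error: SE = √(s₁²/n₁ + s₂²/n₂)
= √(12²/60 + 18²/56)
= √(2.400000 + 5.785714)
= 2.861069

For 99% confidence, z* = 2.576 (from standard normal table)
Margin of error: E = z* × SE = 2.576 × 2.861069 = 7.3701

Z-interval: (x̄₁ - x̄₂) ± E = -3 ± 7.3701 = (-10.3701, 4.3701)

Rounded to 2 decimal places:

(-10.37, 4.37)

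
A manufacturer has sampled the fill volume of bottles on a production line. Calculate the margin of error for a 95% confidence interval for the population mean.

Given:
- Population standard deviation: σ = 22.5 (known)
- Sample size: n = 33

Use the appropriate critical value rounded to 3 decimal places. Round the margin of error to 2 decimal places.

The population standard deviation σ is known, so use the z-interval margin of error formula.

For 95% confidence, z* = 1.96 (from standard normal table)

Margin of error formula for z-interval: E = z* × σ/√n

E = 1.96 × 22.5/√33
  = 1.96 × 3.916747
  = 7.6768

Rounded to 2 decimal places:

7.68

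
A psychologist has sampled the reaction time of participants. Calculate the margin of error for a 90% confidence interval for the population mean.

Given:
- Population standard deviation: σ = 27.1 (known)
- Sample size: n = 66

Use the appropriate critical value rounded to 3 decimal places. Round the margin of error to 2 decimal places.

The population standard deviation σ is known, so use the z-interval margin of error formula.

For 90% confidence, z* = 1.645 (from standard normal table)

Margin of error formula for z-interval: E = z* × σ/√n

E = 1.645 × 27.1/√66
  = 1.645 × 3.335779
  = 5.4874

Rounded to 2 decimal places:

5.49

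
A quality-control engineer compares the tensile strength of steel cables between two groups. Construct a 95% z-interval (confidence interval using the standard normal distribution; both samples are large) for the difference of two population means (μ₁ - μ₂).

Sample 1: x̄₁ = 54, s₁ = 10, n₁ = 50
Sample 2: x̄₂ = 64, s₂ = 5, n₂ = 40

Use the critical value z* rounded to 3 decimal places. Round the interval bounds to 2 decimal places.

Both samples are large (n₁ = 50 ≥ 30, n₂ = 40 ≥ 30), so a z-interval for the difference of means applies.

Point estimate: x̄₁ - x̄₂ = 54 - 64 = -10

Standard error: SE = √(s₁²/n₁ + s₂²/n₂)
= √(10²/50 + 5²/40)
= √(2.000000 + 0.625000)
= 1.620185

For 95% confidence, z* = 1.96 (from standard normal table)
Margin of error: E = z* × SE = 1.96 × 1.620185 = 3.1756

Z-interval: (x̄₁ - x̄₂) ± E = -10 ± 3.1756 = (-13.1756, -6.8244)

Rounded to 2 decimal places:

(-13.18, -6.82)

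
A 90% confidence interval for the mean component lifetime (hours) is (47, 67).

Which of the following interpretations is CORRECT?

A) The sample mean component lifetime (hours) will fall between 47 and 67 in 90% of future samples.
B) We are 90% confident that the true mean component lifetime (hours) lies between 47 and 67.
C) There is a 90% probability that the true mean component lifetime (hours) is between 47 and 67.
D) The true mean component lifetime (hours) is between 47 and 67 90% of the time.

A confidence interval represents our confidence in the procedure, not a probability statement about the parameter.

Key concept: If we repeated this sampling process many times and computed a 90% CI each time, about 90% of those intervals would contain the true population parameter.

For this specific interval (47, 67):
- Midpoint (point estimate): 57
- Margin of error: 10

The correct interpretation is the one stating confidence that the true parameter lies in the interval — option B.

B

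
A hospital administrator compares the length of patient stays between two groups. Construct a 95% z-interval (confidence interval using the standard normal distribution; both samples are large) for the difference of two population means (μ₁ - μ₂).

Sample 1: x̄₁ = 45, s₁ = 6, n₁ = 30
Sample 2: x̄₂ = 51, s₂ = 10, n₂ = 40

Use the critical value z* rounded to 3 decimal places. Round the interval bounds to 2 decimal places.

Both samples are large (n₁ = 30 ≥ 30, n₂ = 40 ≥ 30), so a z-interval for the difference of means applies.

Point estimate: x̄₁ - x̄₂ = 45 - 51 = -6

Standard error: SE = √(s₁²/n₁ + s₂²/n₂)
= √(6²/30 + 10²/40)
= √(1.200000 + 2.500000)
= 1.923538

For 95% confidence, z* = 1.96 (from standard normal table)
Margin of error: E = z* × SE = 1.96 × 1.923538 = 3.7701

Z-interval: (x̄₁ - x̄₂) ± E = -6 ± 3.7701 = (-9.7701, -2.2299)

Rounded to 2 decimal places:

(-9.77, -2.23)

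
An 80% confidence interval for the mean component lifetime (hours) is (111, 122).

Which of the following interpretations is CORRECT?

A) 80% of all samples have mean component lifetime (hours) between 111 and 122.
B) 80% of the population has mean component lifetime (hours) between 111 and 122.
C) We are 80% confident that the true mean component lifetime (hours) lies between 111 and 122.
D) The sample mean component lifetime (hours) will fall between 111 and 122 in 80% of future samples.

A confidence interval represents our confidence in the procedure, not a probability statement about the parameter.

Key concept: If we repeated this sampling process many times and computed an 80% CI each time, about 80% of those intervals would contain the true population parameter.

For this specific interval (111, 122):
- Midpoint (point estimate): 116.5
- Margin of error: 5.5

The correct interpretation is the one stating confidence that the true parameter lies in the interval — option C.

C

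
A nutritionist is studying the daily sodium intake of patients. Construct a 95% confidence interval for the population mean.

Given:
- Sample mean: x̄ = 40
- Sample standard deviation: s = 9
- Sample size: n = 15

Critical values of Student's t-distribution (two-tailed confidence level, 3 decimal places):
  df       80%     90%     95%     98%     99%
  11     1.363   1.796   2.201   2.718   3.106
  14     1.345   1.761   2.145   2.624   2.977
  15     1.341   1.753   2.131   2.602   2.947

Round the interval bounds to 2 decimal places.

The population standard deviation σ is unknown (only the sample standard deviation s is given), so use a t-interval with df = n - 1 = 15 - 1 = 14.

For 95% confidence with df = 14, t* = 2.145 (from t-table)

Standard error: SE = s/√n = 9/√15 = 2.323790

Margin of error: E = t* × SE = 2.145 × 2.323790 = 4.9845

T-interval: x̄ ± E = 40 ± 4.9845 = (35.0155, 44.9845)

Rounded to 2 decimal places:

(35.02, 44.98)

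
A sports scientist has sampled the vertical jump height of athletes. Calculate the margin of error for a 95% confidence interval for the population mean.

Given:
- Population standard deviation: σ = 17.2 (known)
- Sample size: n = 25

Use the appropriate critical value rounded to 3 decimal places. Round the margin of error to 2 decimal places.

The population standard deviation σ is known, so use the z-interval margin of error formula.

For 95% confidence, z* = 1.96 (from standard normal table)

Margin of error formula for z-interval: E = z* × σ/√n

E = 1.96 × 17.2/√25
  = 1.96 × 3.440000
  = 6.7424

Rounded to 2 decimal places:

6.74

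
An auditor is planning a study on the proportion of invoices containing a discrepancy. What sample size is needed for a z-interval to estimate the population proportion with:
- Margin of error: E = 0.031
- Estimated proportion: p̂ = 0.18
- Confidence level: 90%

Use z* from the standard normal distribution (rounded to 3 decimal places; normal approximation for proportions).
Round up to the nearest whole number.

Using z* for proportion z-interval (normal approximation).

For 90% confidence, z* = 1.645 (from standard normal table)

Sample size formula for proportion z-interval: n = z*²p̂(1-p̂)/E²

n = 1.645² × 0.18 × 0.82 / 0.031²
  = 2.706025 × 0.1476 / 0.000961
  = 415.6184

Round up to the nearest whole number: n = 416

416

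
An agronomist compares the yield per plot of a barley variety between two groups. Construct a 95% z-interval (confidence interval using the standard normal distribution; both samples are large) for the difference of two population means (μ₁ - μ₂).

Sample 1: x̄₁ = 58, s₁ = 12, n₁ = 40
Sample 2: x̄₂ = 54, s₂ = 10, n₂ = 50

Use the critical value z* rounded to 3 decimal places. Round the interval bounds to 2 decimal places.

Both samples are large (n₁ = 40 ≥ 30, n₂ = 50 ≥ 30), so a z-interval for the difference of means applies.

Point estimate: x̄₁ - x̄₂ = 58 - 54 = 4

Standard error: SE = √(s₁²/n₁ + s₂²/n₂)
= √(12²/40 + 10²/50)
= √(3.600000 + 2.000000)
= 2.366432

For 95% confidence, z* = 1.96 (from standard normal table)
Margin of error: E = z* × SE = 1.96 × 2.366432 = 4.6382

Z-interval: (x̄₁ - x̄₂) ± E = 4 ± 4.6382 = (-0.6382, 8.6382)

Rounded to 2 decimal places:

(-0.64, 8.64)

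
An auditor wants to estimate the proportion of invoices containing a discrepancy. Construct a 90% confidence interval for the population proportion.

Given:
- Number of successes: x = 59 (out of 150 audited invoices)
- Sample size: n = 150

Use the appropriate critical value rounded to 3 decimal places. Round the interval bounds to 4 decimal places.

Sample proportion: p̂ = 59/150 = 0.393333

Check conditions for normal approximation:
  np̂ = 59 ≥ 10 ✓
  n(1-p̂) = 91 ≥ 10 ✓

The sample is large enough, so use a z-interval (normal approximation) for the proportion.

For 90% confidence, z* = 1.645 (from standard normal table)

Standard error: SE = √(p̂(1-p̂)/n) = √(0.393333×0.606667/150) = 0.03988502

Margin of error: E = z* × SE = 1.645 × 0.03988502 = 0.065611

Z-interval: p̂ ± E = 0.393333 ± 0.065611 = (0.327722, 0.458944)

Rounded to 4 decimal places:

(0.3277, 0.4589)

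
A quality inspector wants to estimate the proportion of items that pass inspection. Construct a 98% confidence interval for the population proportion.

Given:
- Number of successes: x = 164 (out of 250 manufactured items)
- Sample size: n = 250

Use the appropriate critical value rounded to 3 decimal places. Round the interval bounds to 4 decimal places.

Sample proportion: p̂ = 164/250 = 0.656000

Check conditions for normal approximation:
  np̂ = 164 ≥ 10 ✓
  n(1-p̂) = 86 ≥ 10 ✓

The sample is large enough, so use a z-interval (normal approximation) for the proportion.

For 98% confidence, z* = 2.326 (from standard normal table)

Standard error: SE = √(p̂(1-p̂)/n) = √(0.656000×0.344000/250) = 0.03004423

Margin of error: E = z* × SE = 2.326 × 0.03004423 = 0.069883

Z-interval: p̂ ± E = 0.656000 ± 0.069883 = (0.586117, 0.725883)

Rounded to 4 decimal places:

(0.5861, 0.7259)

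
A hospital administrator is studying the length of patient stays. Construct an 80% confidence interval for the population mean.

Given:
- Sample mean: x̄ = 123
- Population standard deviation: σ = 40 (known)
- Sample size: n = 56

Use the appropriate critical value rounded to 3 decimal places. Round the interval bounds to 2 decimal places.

The population standard deviation σ is known, so use a z-interval (standard normal critical value).

For 80% confidence, z* = 1.282 (from standard normal table)

Standard error: SE = σ/√n = 40/√56 = 5.345225

Margin of error: E = z* × SE = 1.282 × 5.345225 = 6.8526

Z-interval: x̄ ± E = 123 ± 6.8526 = (116.1474, 129.8526)

Rounded to 2 decimal places:

(116.15, 129.85)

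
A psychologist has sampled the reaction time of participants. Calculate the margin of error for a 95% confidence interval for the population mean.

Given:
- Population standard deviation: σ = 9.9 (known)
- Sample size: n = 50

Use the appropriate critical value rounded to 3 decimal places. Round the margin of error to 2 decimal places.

The population standard deviation σ is known, so use the z-interval margin of error formula.

For 95% confidence, z* = 1.96 (from standard normal table)

Margin of error formula for z-interval: E = z* × σ/√n

E = 1.96 × 9.9/√50
  = 1.96 × 1.400071
  = 2.7441

Rounded to 2 decimal places:

2.74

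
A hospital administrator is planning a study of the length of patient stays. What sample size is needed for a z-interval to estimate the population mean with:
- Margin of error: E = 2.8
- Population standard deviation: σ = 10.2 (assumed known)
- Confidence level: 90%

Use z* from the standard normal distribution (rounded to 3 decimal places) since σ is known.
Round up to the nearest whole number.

Using z* since population σ is known (z-interval formula).

For 90% confidence, z* = 1.645 (from standard normal table)

Sample size formula for z-interval: n = (z*σ/E)²

n = (1.645 × 10.2 / 2.8)²
  = (5.992500)²
  = 35.9101

Round up to the nearest whole number: n = 36

36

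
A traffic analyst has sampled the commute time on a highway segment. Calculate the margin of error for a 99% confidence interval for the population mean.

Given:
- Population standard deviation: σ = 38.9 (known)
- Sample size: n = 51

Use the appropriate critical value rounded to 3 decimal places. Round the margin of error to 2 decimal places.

The population standard deviation σ is known, so use the z-interval margin of error formula.

For 99% confidence, z* = 2.576 (from standard normal table)

Margin of error formula for z-interval: E = z* × σ/√n

E = 2.576 × 38.9/√51
  = 2.576 × 5.447090
  = 14.0317

Rounded to 2 decimal places:

14.03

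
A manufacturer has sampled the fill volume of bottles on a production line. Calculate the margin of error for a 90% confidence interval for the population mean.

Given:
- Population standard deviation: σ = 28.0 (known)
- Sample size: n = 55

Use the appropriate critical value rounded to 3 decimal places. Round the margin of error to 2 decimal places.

The population standard deviation σ is known, so use the z-interval margin of error formula.

For 90% confidence, z* = 1.645 (from standard normal table)

Margin of error formula for z-interval: E = z* × σ/√n

E = 1.645 × 28.0/√55
  = 1.645 × 3.775519
  = 6.2107

Rounded to 2 decimal places:

6.21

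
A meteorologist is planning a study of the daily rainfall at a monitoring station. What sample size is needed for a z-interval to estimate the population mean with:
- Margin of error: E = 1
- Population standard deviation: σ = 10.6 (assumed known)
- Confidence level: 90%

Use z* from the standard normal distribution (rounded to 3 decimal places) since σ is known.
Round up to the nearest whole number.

Using z* since population σ is known (z-interval formula).

For 90% confidence, z* = 1.645 (from standard normal table)

Sample size formula for z-interval: n = (z*σ/E)²

n = (1.645 × 10.6 / 1)²
  = (17.437000)²
  = 304.0490

Round up to the nearest whole number: n = 305

305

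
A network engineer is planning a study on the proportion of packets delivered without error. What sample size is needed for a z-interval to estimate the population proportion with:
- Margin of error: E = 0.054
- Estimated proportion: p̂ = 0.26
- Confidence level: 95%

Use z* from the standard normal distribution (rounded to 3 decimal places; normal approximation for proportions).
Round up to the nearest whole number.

Using z* for proportion z-interval (normal approximation).

For 95% confidence, z* = 1.96 (from standard normal table)

Sample size formula for proportion z-interval: n = z*²p̂(1-p̂)/E²

n = 1.96² × 0.26 × 0.74 / 0.054²
  = 3.8416 × 0.1924 / 0.002916
  = 253.4718

Round up to the nearest whole number: n = 254

254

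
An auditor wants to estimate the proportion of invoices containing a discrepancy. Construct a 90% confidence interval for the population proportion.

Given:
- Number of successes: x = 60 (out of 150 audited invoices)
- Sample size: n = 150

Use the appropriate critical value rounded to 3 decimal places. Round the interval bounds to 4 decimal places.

Sample proportion: p̂ = 60/150 = 0.400000

Check conditions for normal approximation:
  np̂ = 60 ≥ 10 ✓
  n(1-p̂) = 90 ≥ 10 ✓

The sample is large enough, so use a z-interval (normal approximation) for the proportion.

For 90% confidence, z* = 1.645 (from standard normal table)

Standard error: SE = √(p̂(1-p̂)/n) = √(0.400000×0.600000/150) = 0.04000000

Margin of error: E = z* × SE = 1.645 × 0.04000000 = 0.065800

Z-interval: p̂ ± E = 0.400000 ± 0.065800 = (0.334200, 0.465800)

Rounded to 4 decimal places:

(0.3342, 0.4658)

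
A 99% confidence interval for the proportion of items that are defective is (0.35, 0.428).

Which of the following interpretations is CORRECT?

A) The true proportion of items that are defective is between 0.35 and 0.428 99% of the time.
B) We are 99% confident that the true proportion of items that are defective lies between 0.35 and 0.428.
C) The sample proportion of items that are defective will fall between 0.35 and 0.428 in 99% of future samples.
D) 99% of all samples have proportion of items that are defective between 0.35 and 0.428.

A confidence interval represents our confidence in the procedure, not a probability statement about the parameter.

Key concept: If we repeated this sampling process many times and computed a 99% CI each time, about 99% of those intervals would contain the true population parameter.

For this specific interval (0.35, 0.428):
- Midpoint (point estimate): 0.389
- Margin of error: 0.039

The correct interpretation is the one stating confidence that the true parameter lies in the interval — option B.

B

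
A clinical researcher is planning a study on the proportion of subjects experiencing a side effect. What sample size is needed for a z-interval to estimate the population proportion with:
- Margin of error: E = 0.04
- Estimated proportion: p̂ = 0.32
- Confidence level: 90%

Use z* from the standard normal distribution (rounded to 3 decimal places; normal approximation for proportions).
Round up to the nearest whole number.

Using z* for proportion z-interval (normal approximation).

For 90% confidence, z* = 1.645 (from standard normal table)

Sample size formula for proportion z-interval: n = z*²p̂(1-p̂)/E²

n = 1.645² × 0.32 × 0.68 / 0.04²
  = 2.706025 × 0.2176 / 0.0016
  = 368.0194

Round up to the nearest whole number: n = 369

369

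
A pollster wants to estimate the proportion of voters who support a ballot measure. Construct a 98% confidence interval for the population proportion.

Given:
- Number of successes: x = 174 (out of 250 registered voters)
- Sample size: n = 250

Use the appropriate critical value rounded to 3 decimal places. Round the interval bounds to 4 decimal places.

Sample proportion: p̂ = 174/250 = 0.696000

Check conditions for normal approximation:
  np̂ = 174 ≥ 10 ✓
  n(1-p̂) = 76 ≥ 10 ✓

The sample is large enough, so use a z-interval (normal approximation) for the proportion.

For 98% confidence, z* = 2.326 (from standard normal table)

Standard error: SE = √(p̂(1-p̂)/n) = √(0.696000×0.304000/250) = 0.02909185

Margin of error: E = z* × SE = 2.326 × 0.02909185 = 0.067668

Z-interval: p̂ ± E = 0.696000 ± 0.067668 = (0.628332, 0.763668)

Rounded to 4 decimal places:

(0.6283, 0.7637)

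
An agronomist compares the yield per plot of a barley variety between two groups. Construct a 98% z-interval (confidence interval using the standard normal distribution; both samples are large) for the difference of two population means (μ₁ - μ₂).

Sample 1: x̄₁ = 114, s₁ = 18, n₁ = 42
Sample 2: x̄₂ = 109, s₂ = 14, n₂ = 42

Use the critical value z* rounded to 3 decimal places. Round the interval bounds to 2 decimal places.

Both samples are large (n₁ = 42 ≥ 30, n₂ = 42 ≥ 30), so a z-interval for the difference of means applies.

Point estimate: x̄₁ - x̄₂ = 114 - 109 = 5

Standard error: SE = √(s₁²/n₁ + s₂²/n₂)
= √(18²/42 + 14²/42)
= √(7.714286 + 4.666667)
= 3.518658

For 98% confidence, z* = 2.326 (from standard normal table)
Margin of error: E = z* × SE = 2.326 × 3.518658 = 8.1844

Z-interval: (x̄₁ - x̄₂) ± E = 5 ± 8.1844 = (-3.1844, 13.1844)

Rounded to 2 decimal places:

(-3.18, 13.18)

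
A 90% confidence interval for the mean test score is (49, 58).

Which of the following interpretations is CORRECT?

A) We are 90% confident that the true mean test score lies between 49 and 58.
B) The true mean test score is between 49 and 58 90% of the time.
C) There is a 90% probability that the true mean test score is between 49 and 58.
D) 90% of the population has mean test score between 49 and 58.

A confidence interval represents our confidence in the procedure, not a probability statement about the parameter.

Key concept: If we repeated this sampling process many times and computed a 90% CI each time, about 90% of those intervals would contain the true population parameter.

For this specific interval (49, 58):
- Midpoint (point estimate): 53.5
- Margin of error: 4.5

The correct interpretation is the one stating confidence that the true parameter lies in the interval — option A.

A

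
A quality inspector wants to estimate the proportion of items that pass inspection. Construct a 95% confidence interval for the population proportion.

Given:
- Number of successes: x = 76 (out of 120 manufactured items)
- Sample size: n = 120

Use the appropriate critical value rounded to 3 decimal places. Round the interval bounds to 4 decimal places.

Sample proportion: p̂ = 76/120 = 0.633333

Check conditions for normal approximation:
  np̂ = 76 ≥ 10 ✓
  n(1-p̂) = 44 ≥ 10 ✓

The sample is large enough, so use a z-interval (normal approximation) for the proportion.

For 95% confidence, z* = 1.96 (from standard normal table)

Standard error: SE = √(p̂(1-p̂)/n) = √(0.633333×0.366667/120) = 0.04399074

Margin of error: E = z* × SE = 1.96 × 0.04399074 = 0.086222

Z-interval: p̂ ± E = 0.633333 ± 0.086222 = (0.547111, 0.719555)

Rounded to 4 decimal places:

(0.5471, 0.7196)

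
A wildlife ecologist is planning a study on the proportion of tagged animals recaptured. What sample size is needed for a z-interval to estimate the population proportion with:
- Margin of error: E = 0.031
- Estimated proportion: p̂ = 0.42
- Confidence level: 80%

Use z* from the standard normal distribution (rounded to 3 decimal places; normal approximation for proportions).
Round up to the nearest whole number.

Using z* for proportion z-interval (normal approximation).

For 80% confidence, z* = 1.282 (from standard normal table)

Sample size formula for proportion z-interval: n = z*²p̂(1-p̂)/E²

n = 1.282² × 0.42 × 0.58 / 0.031²
  = 1.643524 × 0.2436 / 0.000961
  = 416.6102

Round up to the nearest whole number: n = 417

417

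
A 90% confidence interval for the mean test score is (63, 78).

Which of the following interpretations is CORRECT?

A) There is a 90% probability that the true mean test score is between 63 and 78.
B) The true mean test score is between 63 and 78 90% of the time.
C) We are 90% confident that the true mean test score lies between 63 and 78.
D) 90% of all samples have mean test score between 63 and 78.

A confidence interval represents our confidence in the procedure, not a probability statement about the parameter.

Key concept: If we repeated this sampling process many times and computed a 90% CI each time, about 90% of those intervals would contain the true population parameter.

For this specific interval (63, 78):
- Midpoint (point estimate): 70.5
- Margin of error: 7.5

The correct interpretation is the one stating confidence that the true parameter lies in the interval — option C.

C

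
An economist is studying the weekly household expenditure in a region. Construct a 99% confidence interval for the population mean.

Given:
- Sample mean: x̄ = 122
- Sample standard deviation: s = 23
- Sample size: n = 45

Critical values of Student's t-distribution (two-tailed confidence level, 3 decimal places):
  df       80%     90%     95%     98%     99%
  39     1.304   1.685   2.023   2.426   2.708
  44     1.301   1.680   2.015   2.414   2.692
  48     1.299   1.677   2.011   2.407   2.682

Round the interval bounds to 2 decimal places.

The population standard deviation σ is unknown (only the sample standard deviation s is given), so use a t-interval with df = n - 1 = 45 - 1 = 44.

For 99% confidence with df = 44, t* = 2.692 (from t-table)

Standard error: SE = s/√n = 23/√45 = 3.428638

Margin of error: E = t* × SE = 2.692 × 3.428638 = 9.2299

T-interval: x̄ ± E = 122 ± 9.2299 = (112.7701, 131.2299)

Rounded to 2 decimal places:

(112.77, 131.23)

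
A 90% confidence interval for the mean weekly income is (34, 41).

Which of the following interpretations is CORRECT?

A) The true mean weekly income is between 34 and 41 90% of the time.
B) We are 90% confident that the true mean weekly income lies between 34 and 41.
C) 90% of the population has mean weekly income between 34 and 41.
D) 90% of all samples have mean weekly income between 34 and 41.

A confidence interval represents our confidence in the procedure, not a probability statement about the parameter.

Key concept: If we repeated this sampling process many times and computed a 90% CI each time, about 90% of those intervals would contain the true population parameter.

For this specific interval (34, 41):
- Midpoint (point estimate): 37.5
- Margin of error: 3.5

The correct interpretation is the one stating confidence that the true parameter lies in the interval — option B.

B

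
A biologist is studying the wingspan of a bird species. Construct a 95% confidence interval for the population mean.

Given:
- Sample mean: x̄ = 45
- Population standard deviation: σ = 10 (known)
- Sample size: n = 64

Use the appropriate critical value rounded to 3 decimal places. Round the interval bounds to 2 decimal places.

The population standard deviation σ is known, so use a z-interval (standard normal critical value).

For 95% confidence, z* = 1.96 (from standard normal table)

Standard error: SE = σ/√n = 10/√64 = 1.250000

Margin of error: E = z* × SE = 1.96 × 1.250000 = 2.4500

Z-interval: x̄ ± E = 45 ± 2.4500 = (42.5500, 47.4500)

Rounded to 2 decimal places:

(42.55, 47.45)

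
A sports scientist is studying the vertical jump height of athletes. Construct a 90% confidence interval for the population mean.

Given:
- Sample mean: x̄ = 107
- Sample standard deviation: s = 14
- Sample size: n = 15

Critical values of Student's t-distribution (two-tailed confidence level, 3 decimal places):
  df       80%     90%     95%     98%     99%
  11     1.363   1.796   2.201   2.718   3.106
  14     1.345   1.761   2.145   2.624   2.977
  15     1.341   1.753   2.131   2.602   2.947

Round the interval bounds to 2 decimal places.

The population standard deviation σ is unknown (only the sample standard deviation s is given), so use a t-interval with df = n - 1 = 15 - 1 = 14.

For 90% confidence with df = 14, t* = 1.761 (from t-table)

Standard error: SE = s/√n = 14/√15 = 3.614784

Margin of error: E = t* × SE = 1.761 × 3.614784 = 6.3656

T-interval: x̄ ± E = 107 ± 6.3656 = (100.6344, 113.3656)

Rounded to 2 decimal places:

(100.63, 113.37)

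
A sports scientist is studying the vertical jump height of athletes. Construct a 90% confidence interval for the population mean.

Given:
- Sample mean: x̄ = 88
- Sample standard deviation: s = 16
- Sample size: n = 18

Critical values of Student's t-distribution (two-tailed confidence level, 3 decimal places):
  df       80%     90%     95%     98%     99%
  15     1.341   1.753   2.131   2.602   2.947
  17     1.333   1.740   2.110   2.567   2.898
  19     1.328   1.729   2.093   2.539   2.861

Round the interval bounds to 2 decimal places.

The population standard deviation σ is unknown (only the sample standard deviation s is given), so use a t-interval with df = n - 1 = 18 - 1 = 17.

For 90% confidence with df = 17, t* = 1.740 (from t-table)

Standard error: SE = s/√n = 16/√18 = 3.771236

Margin of error: E = t* × SE = 1.740 × 3.771236 = 6.5620

T-interval: x̄ ± E = 88 ± 6.5620 = (81.4380, 94.5620)

Rounded to 2 decimal places:

(81.44, 94.56)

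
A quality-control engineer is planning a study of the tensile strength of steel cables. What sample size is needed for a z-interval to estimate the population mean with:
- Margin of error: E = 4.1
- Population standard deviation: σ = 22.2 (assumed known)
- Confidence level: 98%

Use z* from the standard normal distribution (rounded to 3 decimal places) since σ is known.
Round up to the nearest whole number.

Using z* since population σ is known (z-interval formula).

For 98% confidence, z* = 2.326 (from standard normal table)

Sample size formula for z-interval: n = (z*σ/E)²

n = (2.326 × 22.2 / 4.1)²
  = (12.594439)²
  = 158.6199

Round up to the nearest whole number: n = 159

159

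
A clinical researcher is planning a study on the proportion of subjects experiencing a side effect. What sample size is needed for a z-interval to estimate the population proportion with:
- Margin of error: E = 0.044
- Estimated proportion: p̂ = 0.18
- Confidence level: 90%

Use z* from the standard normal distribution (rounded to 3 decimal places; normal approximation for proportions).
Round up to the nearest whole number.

Using z* for proportion z-interval (normal approximation).

For 90% confidence, z* = 1.645 (from standard normal table)

Sample size formula for proportion z-interval: n = z*²p̂(1-p̂)/E²

n = 1.645² × 0.18 × 0.82 / 0.044²
  = 2.706025 × 0.1476 / 0.001936
  = 206.3065

Round up to the nearest whole number: n = 207

207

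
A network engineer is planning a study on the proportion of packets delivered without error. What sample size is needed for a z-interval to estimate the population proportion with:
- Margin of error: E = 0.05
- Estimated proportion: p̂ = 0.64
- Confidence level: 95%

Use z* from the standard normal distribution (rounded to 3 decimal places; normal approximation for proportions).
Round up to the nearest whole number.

Using z* for proportion z-interval (normal approximation).

For 95% confidence, z* = 1.96 (from standard normal table)

Sample size formula for proportion z-interval: n = z*²p̂(1-p̂)/E²

n = 1.96² × 0.64 × 0.36 / 0.05²
  = 3.8416 × 0.2304 / 0.0025
  = 354.0419

Round up to the nearest whole number: n = 355

355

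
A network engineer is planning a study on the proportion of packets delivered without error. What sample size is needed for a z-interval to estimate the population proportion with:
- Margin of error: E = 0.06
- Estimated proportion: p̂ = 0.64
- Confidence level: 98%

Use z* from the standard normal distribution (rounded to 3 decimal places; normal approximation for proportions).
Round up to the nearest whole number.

Using z* for proportion z-interval (normal approximation).

For 98% confidence, z* = 2.326 (from standard normal table)

Sample size formula for proportion z-interval: n = z*²p̂(1-p̂)/E²

n = 2.326² × 0.64 × 0.36 / 0.06²
  = 5.410276 × 0.2304 / 0.0036
  = 346.2577

Round up to the nearest whole number: n = 347

347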